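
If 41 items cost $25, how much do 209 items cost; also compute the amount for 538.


Direct proportion: y/x = constant
k = 25/41 ≈ 0.6098
y at x=209: k × 209 = 25 × 209 / 41 = 5225/41 ≈ 127.44
y at x=538: k × 538 = 25 × 538 / 41 = 13450/41 ≈ 328.05
= 127.44 and 328.05

127.44 and 328.05


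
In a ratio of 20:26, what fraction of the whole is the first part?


Total parts = 20 + 26 = 46
First part: 20/46 = 10/23
= 10/23

10/23


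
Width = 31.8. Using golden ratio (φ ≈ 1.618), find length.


φ = (1 + √5) / 2 ≈ 1.618
Length = width × φ = 31.8 × 1.618 = 51.4524
≈ 51.45

51.45


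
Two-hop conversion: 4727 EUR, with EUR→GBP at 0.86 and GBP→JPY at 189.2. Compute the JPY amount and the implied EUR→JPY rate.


Step 1: 4727 EUR × 0.86 = 4065.22 GBP
Step 2: 4065.22 GBP × 189.2 = 769139.62 JPY
Implied rate EUR→JPY = 0.86 × 189.2 = 162.7120
= 769139.62 JPY; implied rate 162.7120 JPY/EUR

769139.62 JPY; implied rate 162.7120 JPY/EUR


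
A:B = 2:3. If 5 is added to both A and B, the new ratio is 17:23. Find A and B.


Let A = 2k, B = 3k.
(2k + 5) / (3k + 5) = 17/23
Cross-multiply: 23(2k + 5) = 17(3k + 5)
46k + 115 = 51k + 85
46k - 51k = 85 - 115
-5k = -30
k = -30/-5 = 6
A = 2×6 = 12, B = 3×6 = 18
= A = 12, B = 18

A = 12, B = 18


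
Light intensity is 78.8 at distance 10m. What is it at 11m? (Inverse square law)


I₁d₁² = I₂d₂²
I₂ = I₁ × (d₁/d₂)²
= 78.8 × (10/11)²
= 78.8 × 100/121
= 7880/121
≈ 65.1240

65.1240


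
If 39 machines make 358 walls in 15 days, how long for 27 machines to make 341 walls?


Days ∝ work / workers, so d₂ = d₁ × (m₁/m₂) × (w₂/w₁)
Workers factor (inverse): 39/27 ≈ 1.4444
Work factor (direct): 341/358 ≈ 0.9525
d₂ = 15 × 39/27 × 341/358 = (15 × 39 × 341) / (27 × 358) = 199485/9666
≈ 20.64 days

20.64 days


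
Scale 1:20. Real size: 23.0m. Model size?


Model size = real / scale
= 23.0 / 20
= 1.1500 m

1.1500 m


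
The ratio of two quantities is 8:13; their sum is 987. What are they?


Let A = 8k, B = 13k.
8k + 13k = 987
21k = 987 → k = 987/21 = 47
A = 8×47 = 376, B = 13×47 = 611
= A = 376, B = 611

A = 376, B = 611


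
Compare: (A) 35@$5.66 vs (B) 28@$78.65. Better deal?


Deal A: $5.66/35 = $0.1617/unit
Deal B: $78.65/28 = $2.8089/unit
A is cheaper per unit
= Deal A

Deal A


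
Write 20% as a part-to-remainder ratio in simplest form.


20% means 20 parts out of 100; remainder = 80
Part : remainder = 20:80
GCD = 20
= 1:4

1:4


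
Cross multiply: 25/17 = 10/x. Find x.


Cross multiply: 25 × x = 17 × 10
25x = 170
x = 170 / 25
= 6.80

6.80


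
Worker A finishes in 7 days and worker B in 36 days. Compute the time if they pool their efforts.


Rate of A = 1/7 per day
Rate of B = 1/36 per day
Combined rate = 1/7 + 1/36 = 43/252 ≈ 0.1706 per day
Days = 1 / combined rate = 252/43
≈ 5.86 days

5.86 days


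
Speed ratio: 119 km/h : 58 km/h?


Ratio = 119:58
GCD = 1
Simplified = 119:58
Time ratio (same distance) = 58:119
Speed ratio = 119:58

119:58


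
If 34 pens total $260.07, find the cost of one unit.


Unit rate = total / quantity
= 260.07 / 34
= $7.65 per unit

$7.65 per unit


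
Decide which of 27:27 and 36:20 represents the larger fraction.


27/27 = 1.0000
36/20 = 1.8000
1.0000 < 1.8000, so 27:27 is less
= 36:20

36:20


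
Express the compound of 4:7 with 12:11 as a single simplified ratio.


Compound ratio = (4×12) : (7×11)
= 48:77
GCD = 1
= 48:77

48:77


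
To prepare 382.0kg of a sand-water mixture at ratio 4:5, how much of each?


Total parts = 4 + 5 = 9
sand: 382.0 × 4/9 = 169.8kg
water: 382.0 × 5/9 = 212.2kg
= 169.8kg and 212.2kg

169.8kg and 212.2kg


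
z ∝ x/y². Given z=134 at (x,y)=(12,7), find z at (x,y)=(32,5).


z = k·x/y²
Solve for k using the known point: k = z·y²/x = 134×49/12 = 6566/12 ≈ 547.1667
Now evaluate at x=32, y=5:
z = k × 32 / 25 = (6566 × 32) / (12 × 25) = 210112/300
≈ 700.3733

700.3733


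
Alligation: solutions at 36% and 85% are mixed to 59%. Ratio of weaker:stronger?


Let x parts of 36% mix with y parts of 85%.
36x + 85y = 59(x + y)
36x + 85y = 59x + 59y
x(36 - 59) = y(59 - 85)
x/y = (85 - 59)/(59 - 36) = 26/23
Simplify: 26:23
= 26:23

26:23


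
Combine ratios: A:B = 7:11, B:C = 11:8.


Match B: multiply A:B by 11 → 77:121
Multiply B:C by 11 → 121:88
Combined: 77:121:88
GCD = 11
= 7:11:8

7:11:8


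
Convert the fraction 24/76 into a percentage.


Percentage = (part / whole) × 100
= (24 / 76) × 100
≈ 31.58%

31.58%


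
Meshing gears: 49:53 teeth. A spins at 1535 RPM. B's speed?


Gear ratio = 49:53 = 49:53
RPM_B = RPM_A × (teeth_A / teeth_B)
= 1535 × (49/53)
= 1419.2 RPM

1419.2 RPM


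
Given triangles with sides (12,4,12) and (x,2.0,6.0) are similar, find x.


Scale factor = 2.0/4 = 0.5
Missing side = 12 × 0.5
= 6.0

6.0


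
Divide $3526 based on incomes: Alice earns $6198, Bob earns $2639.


Total income = 6198 + 2639 = $8837
Alice: $3526 × 6198/8837 = $2473.03
Bob: $3526 × 2639/8837 = $1052.97
= Alice: $2473.03, Bob: $1052.97

Alice: $2473.03, Bob: $1052.97


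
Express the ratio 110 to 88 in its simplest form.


GCD(110, 88) = 22
110/22 : 88/22
= 5:4

5:4


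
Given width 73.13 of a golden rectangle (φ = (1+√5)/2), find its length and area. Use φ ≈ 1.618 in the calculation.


φ = (1 + √5) / 2 ≈ 1.618
Length = width × φ = 73.13 × 1.618 = 118.32434
≈ 118.32
Area = width × length = 73.13 × 118.32434 = 8653.0589842 ≈ 8653.06
= Length: 118.32, Area: 8653.06

Length: 118.32, Area: 8653.06


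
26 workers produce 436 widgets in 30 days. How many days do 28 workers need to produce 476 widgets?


Days ∝ work / workers, so d₂ = d₁ × (m₁/m₂) × (w₂/w₁)
Workers factor (inverse): 26/28 ≈ 0.9286
Work factor (direct): 476/436 ≈ 1.0917
d₂ = 30 × 26/28 × 476/436 = (30 × 26 × 476) / (28 × 436) = 371280/12208
≈ 30.41 days

30.41 days


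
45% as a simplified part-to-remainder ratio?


45% means 45 parts out of 100; remainder = 55
Part : remainder = 45:55
GCD = 5
= 9:11

9:11


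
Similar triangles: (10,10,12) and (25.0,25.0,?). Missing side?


Scale factor = 25.0/10 = 2.5
Missing side = 12 × 2.5
= 30.0

30.0


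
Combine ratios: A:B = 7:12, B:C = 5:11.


Match B: multiply A:B by 5 → 35:60
Multiply B:C by 12 → 60:132
Combined: 35:60:132
GCD = 1
= 35:60:132

35:60:132


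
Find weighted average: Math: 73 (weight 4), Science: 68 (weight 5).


Numerator = 73×4 + 68×5
= 292 + 340
= 632
Total weight = 9
Weighted avg = 632/9
= 70.22

70.22


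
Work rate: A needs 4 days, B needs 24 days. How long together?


Rate of A = 1/4 per day
Rate of B = 1/24 per day
Combined rate = 1/4 + 1/24 = 28/96 ≈ 0.2917 per day
Days = 1 / combined rate = 96/28
≈ 3.43 days

3.43 days


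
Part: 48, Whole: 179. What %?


Percentage = (part / whole) × 100
= (48 / 179) × 100
≈ 26.82%

26.82%


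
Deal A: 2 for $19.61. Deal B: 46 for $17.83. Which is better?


Deal A: $19.61/2 = $9.8050/unit
Deal B: $17.83/46 = $0.3876/unit
B is cheaper per unit
= Deal B

Deal B


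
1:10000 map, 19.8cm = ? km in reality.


Real distance = map distance × scale
= 19.8cm × 10000
= 198000 cm = 1980.0 m
= 1.980 km

1.980 km


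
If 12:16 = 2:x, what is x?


Cross multiply: 12 × x = 16 × 2
12x = 32
x = 32 / 12
= 2.67

2.67


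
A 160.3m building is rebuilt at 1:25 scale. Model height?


Model size = real / scale
= 160.3 / 25
= 6.4120 m

6.4120 m


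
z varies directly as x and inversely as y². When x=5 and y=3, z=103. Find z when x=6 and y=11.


z = k·x/y²
Solve for k using the known point: k = z·y²/x = 103×9/5 = 927/5 = 185.4000
Now evaluate at x=6, y=11:
z = k × 6 / 121 = (927 × 6) / (5 × 121) = 5562/605
≈ 9.1934

9.1934


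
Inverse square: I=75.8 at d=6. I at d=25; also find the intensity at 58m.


I₁d₁² = I₂d₂²
I at 25m = 75.8 × (6/25)² = 75.8 × 36/625 = 2728.8/625 ≈ 4.3661
I at 58m = 75.8 × (6/58)² = 75.8 × 36/3364 = 2728.8/3364 ≈ 0.8112
= 4.3661 and 0.8112

4.3661 and 0.8112


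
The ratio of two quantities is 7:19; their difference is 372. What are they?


Let A = 7k, B = 19k.
19k - 7k = 372
12k = 372 → k = 372/12 = 31
A = 7×31 = 217, B = 19×31 = 589
= A = 217, B = 589

A = 217, B = 589


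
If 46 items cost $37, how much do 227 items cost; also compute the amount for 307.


Direct proportion: y/x = constant
k = 37/46 ≈ 0.8043
y at x=227: k × 227 = 37 × 227 / 46 = 8399/46 ≈ 182.59
y at x=307: k × 307 = 37 × 307 / 46 = 11359/46 ≈ 246.93
= 182.59 and 246.93

182.59 and 246.93


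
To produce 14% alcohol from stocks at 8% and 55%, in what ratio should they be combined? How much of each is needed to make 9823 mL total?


Let x parts of 8% mix with y parts of 55%.
8x + 55y = 14(x + y)
8x + 55y = 14x + 14y
x(8 - 14) = y(14 - 55)
x/y = (55 - 14)/(14 - 8) = 41/6
Simplify: 41:6
Total parts = 47; one part = 9823/47 = 209.00 mL
8% solution: 41×209.00 = 8569.00 mL
55% solution: 6×209.00 = 1254.00 mL
= ratio 41:6; 8569.00 mL and 1254.00 mL

ratio 41:6; 8569.00 mL and 1254.00 mL


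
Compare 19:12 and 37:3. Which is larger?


19/12 = 1.5833
37/3 = 12.3333
1.5833 < 12.3333, so 19:12 is less
= 37:3

37:3


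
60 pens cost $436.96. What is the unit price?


Unit rate = total / quantity
= 436.96 / 60
= $7.28 per unit

$7.28 per unit


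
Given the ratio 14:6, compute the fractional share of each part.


Total parts = 14 + 6 = 20
First part: 14/20 = 7/10
Second part: 6/20 = 3/10
= 7/10 and 3/10

7/10 and 3/10


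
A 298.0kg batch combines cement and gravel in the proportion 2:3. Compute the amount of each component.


Total parts = 2 + 3 = 5
cement: 298.0 × 2/5 = 119.2kg
gravel: 298.0 × 3/5 = 178.8kg
= 119.2kg and 178.8kg

119.2kg and 178.8kg


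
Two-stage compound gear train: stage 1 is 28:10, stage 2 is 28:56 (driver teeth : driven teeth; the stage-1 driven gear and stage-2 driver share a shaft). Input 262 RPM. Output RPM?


Stage 1: RPM_B = RPM_A × t_A/t_B = 262 × 28/10 = 7336/10 = 733.60
B and C share a shaft → RPM_C = RPM_B
Stage 2: RPM_D = RPM_C × t_C/t_D = RPM_A × (t_A×t_C)/(t_B×t_D)
Overall ratio = (28×28)/(10×56) = 784/560
RPM_D = 262 × 784/560 = 205408/560
= 366.80 RPM

366.80 RPM


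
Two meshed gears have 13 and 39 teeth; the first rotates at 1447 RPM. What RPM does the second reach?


Gear ratio = 13:39 = 1:3
RPM_B = RPM_A × (teeth_A / teeth_B)
= 1447 × (13/39)
= 482.3 RPM

482.3 RPM


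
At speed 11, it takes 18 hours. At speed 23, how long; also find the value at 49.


Inverse proportion: x × y = constant
k = 11 × 18 = 198
At x=23: k/23 = 8.61
At x=49: k/49 = 4.04
= 8.61 and 4.04

8.61 and 4.04


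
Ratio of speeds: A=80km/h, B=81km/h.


Ratio = 80:81
GCD = 1
Simplified = 80:81
Time ratio (same distance) = 81:80
Speed ratio = 80:81

80:81


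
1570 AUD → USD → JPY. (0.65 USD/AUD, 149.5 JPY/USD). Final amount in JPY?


Step 1: 1570 AUD × 0.65 = 1020.50 USD
Step 2: 1020.50 USD × 149.5 = 152564.75 JPY
Implied rate AUD→JPY = 0.65 × 149.5 = 97.1750
= 152564.75 JPY

152564.75 JPY


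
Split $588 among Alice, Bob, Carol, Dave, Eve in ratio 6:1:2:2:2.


Total parts = 6 + 1 + 2 + 2 + 2 = 13
Alice: 588 × 6/13 = 271.38
Bob: 588 × 1/13 = 45.23
Carol: 588 × 2/13 = 90.46
Dave: 588 × 2/13 = 90.46
Eve: 588 × 2/13 = 90.46
= Alice: $271.38, Bob: $45.23, Carol: $90.46, Dave: $90.46, Eve: $90.46

Alice: $271.38, Bob: $45.23, Carol: $90.46, Dave: $90.46, Eve: $90.46


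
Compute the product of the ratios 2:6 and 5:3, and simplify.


Compound ratio = (2×5) : (6×3)
= 10:18
GCD = 2
= 5:9

5:9


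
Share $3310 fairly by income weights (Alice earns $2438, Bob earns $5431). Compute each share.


Total income = 2438 + 5431 = $7869
Alice: $3310 × 2438/7869 = $1025.52
Bob: $3310 × 5431/7869 = $2284.48
= Alice: $1025.52, Bob: $2284.48

Alice: $1025.52, Bob: $2284.48


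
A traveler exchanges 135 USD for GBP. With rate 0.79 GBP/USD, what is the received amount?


Amount × rate = 135 × 0.79
= 106.65 GBP

106.65 GBP


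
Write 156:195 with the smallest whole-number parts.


GCD(156, 195) = 39
156/39 : 195/39
= 4:5

4:5


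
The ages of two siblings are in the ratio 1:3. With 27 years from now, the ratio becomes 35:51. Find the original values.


Let A = 1k, B = 3k.
(1k + 27) / (3k + 27) = 35/51
Cross-multiply: 51(1k + 27) = 35(3k + 27)
51k + 1377 = 105k + 945
51k - 105k = 945 - 1377
-54k = -432
k = -432/-54 = 8
A = 1×8 = 8, B = 3×8 = 24
= A = 8, B = 24

A = 8, B = 24


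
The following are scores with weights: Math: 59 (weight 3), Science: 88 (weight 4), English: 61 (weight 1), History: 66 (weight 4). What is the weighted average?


Numerator = 59×3 + 88×4 + 61×1 + 66×4
= 177 + 352 + 61 + 264
= 854
Total weight = 12
Weighted avg = 854/12
= 71.17

71.17


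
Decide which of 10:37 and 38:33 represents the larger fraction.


10/37 = 0.2703
38/33 = 1.1515
0.2703 < 1.1515, so 10:37 is less
= 38:33

38:33


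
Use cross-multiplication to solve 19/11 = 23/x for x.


Cross multiply: 19 × x = 11 × 23
19x = 253
x = 253 / 19
= 13.32

13.32


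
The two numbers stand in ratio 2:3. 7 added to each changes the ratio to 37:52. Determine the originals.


Let A = 2k, B = 3k.
(2k + 7) / (3k + 7) = 37/52
Cross-multiply: 52(2k + 7) = 37(3k + 7)
104k + 364 = 111k + 259
104k - 111k = 259 - 364
-7k = -105
k = -105/-7 = 15
A = 2×15 = 30, B = 3×15 = 45
= A = 30, B = 45

A = 30, B = 45


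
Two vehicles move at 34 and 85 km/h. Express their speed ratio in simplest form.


Ratio = 34:85
GCD = 17
Simplified = 2:5
Time ratio (same distance) = 5:2
Speed ratio = 2:5

2:5


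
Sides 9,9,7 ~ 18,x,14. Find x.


Scale factor = 18/9 = 2
Missing side = 9 × 2
= 18.0

18.0


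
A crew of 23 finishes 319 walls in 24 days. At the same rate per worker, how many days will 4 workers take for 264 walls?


Days ∝ work / workers, so d₂ = d₁ × (m₁/m₂) × (w₂/w₁)
Workers factor (inverse): 23/4 = 5.7500
Work factor (direct): 264/319 ≈ 0.8276
d₂ = 24 × 23/4 × 264/319 = (24 × 23 × 264) / (4 × 319) = 145728/1276
≈ 114.21 days

114.21 days


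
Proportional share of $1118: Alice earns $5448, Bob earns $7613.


Total income = 5448 + 7613 = $13061
Alice: $1118 × 5448/13061 = $466.34
Bob: $1118 × 7613/13061 = $651.66
= Alice: $466.34, Bob: $651.66

Alice: $466.34, Bob: $651.66


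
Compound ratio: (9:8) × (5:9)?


Compound ratio = (9×5) : (8×9)
= 45:72
GCD = 9
= 5:8

5:8


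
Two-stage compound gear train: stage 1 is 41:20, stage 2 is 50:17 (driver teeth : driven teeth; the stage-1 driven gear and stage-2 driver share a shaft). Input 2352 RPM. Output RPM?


Stage 1: RPM_B = RPM_A × t_A/t_B = 2352 × 41/20 = 96432/20 = 4821.60
B and C share a shaft → RPM_C = RPM_B
Stage 2: RPM_D = RPM_C × t_C/t_D = RPM_A × (t_A×t_C)/(t_B×t_D)
Overall ratio = (41×50)/(20×17) = 2050/340
RPM_D = 2352 × 2050/340 = 4821600/340
≈ 14181.18 RPM

14181.18 RPM


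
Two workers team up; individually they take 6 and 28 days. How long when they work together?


Rate of A = 1/6 per day
Rate of B = 1/28 per day
Combined rate = 1/6 + 1/28 = 34/168 ≈ 0.2024 per day
Days = 1 / combined rate = 168/34
≈ 4.94 days

4.94 days


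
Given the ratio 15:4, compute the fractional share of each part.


Total parts = 15 + 4 = 19
First part: 15/19 = 15/19
Second part: 4/19 = 4/19
= 15/19 and 4/19

15/19 and 4/19


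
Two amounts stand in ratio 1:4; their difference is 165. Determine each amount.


Let A = 1k, B = 4k.
4k - 1k = 165
3k = 165 → k = 165/3 = 55
A = 1×55 = 55, B = 4×55 = 220
= A = 55, B = 220

A = 55, B = 220


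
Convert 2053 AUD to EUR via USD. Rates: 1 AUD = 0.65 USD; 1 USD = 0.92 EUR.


Step 1: 2053 AUD × 0.65 = 1334.45 USD
Step 2: 1334.45 USD × 0.92 = 1227.69 EUR
Implied rate AUD→EUR = 0.65 × 0.92 = 0.5980
= 1227.69 EUR

1227.69 EUR


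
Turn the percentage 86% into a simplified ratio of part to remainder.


86% means 86 parts out of 100; remainder = 14
Part : remainder = 86:14
GCD = 2
= 43:7

43:7


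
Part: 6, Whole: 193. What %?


Percentage = (part / whole) × 100
= (6 / 193) × 100
≈ 3.11%

3.11%


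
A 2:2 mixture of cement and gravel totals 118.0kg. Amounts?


Total parts = 2 + 2 = 4
cement: 118.0 × 2/4 = 59.0kg
gravel: 118.0 × 2/4 = 59.0kg
= 59.0kg and 59.0kg

59.0kg and 59.0kg


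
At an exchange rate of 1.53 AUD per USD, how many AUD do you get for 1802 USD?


Amount × rate = 1802 × 1.53
= 2757.06 AUD

2757.06 AUD


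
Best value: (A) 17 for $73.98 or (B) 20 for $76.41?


Deal A: $73.98/17 = $4.3518/unit
Deal B: $76.41/20 = $3.8205/unit
B is cheaper per unit
= Deal B

Deal B


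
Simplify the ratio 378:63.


GCD(378, 63) = 63
378/63 : 63/63
= 6:1

6:1


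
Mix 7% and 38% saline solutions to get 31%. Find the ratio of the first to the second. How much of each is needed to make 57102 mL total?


Let x parts of 7% mix with y parts of 38%.
7x + 38y = 31(x + y)
7x + 38y = 31x + 31y
x(7 - 31) = y(31 - 38)
x/y = (38 - 31)/(31 - 7) = 7/24
Simplify: 7:24
Total parts = 31; one part = 57102/31 = 1842.00 mL
7% solution: 7×1842.00 = 12894.00 mL
38% solution: 24×1842.00 = 44208.00 mL
= ratio 7:24; 12894.00 mL and 44208.00 mL

ratio 7:24; 12894.00 mL and 44208.00 mL


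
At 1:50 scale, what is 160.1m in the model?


Model size = real / scale
= 160.1 / 50
= 3.2020 m

3.2020 m


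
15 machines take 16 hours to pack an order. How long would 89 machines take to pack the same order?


Inverse proportion: x × y = constant
k = 15 × 16 = 240
y₂ = k / 89 = 240 / 89
= 2.70

2.70


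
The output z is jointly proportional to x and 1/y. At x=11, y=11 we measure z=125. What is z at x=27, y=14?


z = k·x/y
Solve for k using the known point: k = z·y/x = 125×11/11 = 1375/11 = 125.0000
Now evaluate at x=27, y=14:
z = k × 27 / 14 = (1375 × 27) / (11 × 14) = 37125/154
≈ 241.0714

241.0714


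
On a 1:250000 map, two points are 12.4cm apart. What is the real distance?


Real distance = map distance × scale
= 12.4cm × 250000
= 3100000 cm = 31000.0 m
= 31.000 km

31.000 km


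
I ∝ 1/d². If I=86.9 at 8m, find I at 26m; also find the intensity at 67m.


I₁d₁² = I₂d₂²
I at 26m = 86.9 × (8/26)² = 86.9 × 64/676 = 5561.6/676 ≈ 8.2272
I at 67m = 86.9 × (8/67)² = 86.9 × 64/4489 = 5561.6/4489 ≈ 1.2389
= 8.2272 and 1.2389

8.2272 and 1.2389


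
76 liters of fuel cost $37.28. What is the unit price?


Unit rate = total / quantity
= 37.28 / 76
= $0.49 per unit

$0.49 per unit


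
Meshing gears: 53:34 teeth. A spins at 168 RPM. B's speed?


Gear ratio = 53:34 = 53:34
RPM_B = RPM_A × (teeth_A / teeth_B)
= 168 × (53/34)
= 261.9 RPM

261.9 RPM


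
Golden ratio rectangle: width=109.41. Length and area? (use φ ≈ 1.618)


φ = (1 + √5) / 2 ≈ 1.618
Length = width × φ = 109.41 × 1.618 = 177.02538
≈ 177.03
Area = width × length = 109.41 × 177.02538 = 19368.3468258 ≈ 19368.35
= Length: 177.03, Area: 19368.35

Length: 177.03, Area: 19368.35


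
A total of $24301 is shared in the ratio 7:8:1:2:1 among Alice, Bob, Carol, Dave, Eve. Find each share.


Total parts = 7 + 8 + 1 + 2 + 1 = 19
Alice: 24301 × 7/19 = 8953.00
Bob: 24301 × 8/19 = 10232.00
Carol: 24301 × 1/19 = 1279.00
Dave: 24301 × 2/19 = 2558.00
Eve: 24301 × 1/19 = 1279.00
= Alice: $8953.00, Bob: $10232.00, Carol: $1279.00, Dave: $2558.00, Eve: $1279.00

Alice: $8953.00, Bob: $10232.00, Carol: $1279.00, Dave: $2558.00, Eve: $1279.00


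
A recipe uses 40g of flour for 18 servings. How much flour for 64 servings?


Direct proportion: y/x = constant
k = 40/18 ≈ 2.2222
y₂ = k × 64 = 40 × 64 / 18 = 2560/18
≈ 142.22

142.22


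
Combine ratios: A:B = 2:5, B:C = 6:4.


Match B: multiply A:B by 6 → 12:30
Multiply B:C by 5 → 30:20
Combined: 12:30:20
GCD = 2
= 6:15:10

6:15:10


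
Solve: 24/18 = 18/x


Cross multiply: 24 × x = 18 × 18
24x = 324
x = 324 / 24
= 13.50

13.50


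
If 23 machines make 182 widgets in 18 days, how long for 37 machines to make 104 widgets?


Days ∝ work / workers, so d₂ = d₁ × (m₁/m₂) × (w₂/w₁)
Workers factor (inverse): 23/37 ≈ 0.6216
Work factor (direct): 104/182 ≈ 0.5714
d₂ = 18 × 23/37 × 104/182 = (18 × 23 × 104) / (37 × 182) = 43056/6734
≈ 6.39 days

6.39 days


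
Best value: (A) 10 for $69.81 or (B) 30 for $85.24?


Deal A: $69.81/10 = $6.9810/unit
Deal B: $85.24/30 = $2.8413/unit
B is cheaper per unit
= Deal B

Deal B


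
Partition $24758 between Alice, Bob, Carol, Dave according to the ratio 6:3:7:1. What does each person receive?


Total parts = 6 + 3 + 7 + 1 = 17
Alice: 24758 × 6/17 = 8738.12
Bob: 24758 × 3/17 = 4369.06
Carol: 24758 × 7/17 = 10194.47
Dave: 24758 × 1/17 = 1456.35
= Alice: $8738.12, Bob: $4369.06, Carol: $10194.47, Dave: $1456.35

Alice: $8738.12, Bob: $4369.06, Carol: $10194.47, Dave: $1456.35


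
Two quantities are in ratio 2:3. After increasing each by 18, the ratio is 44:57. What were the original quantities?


Let A = 2k, B = 3k.
(2k + 18) / (3k + 18) = 44/57
Cross-multiply: 57(2k + 18) = 44(3k + 18)
114k + 1026 = 132k + 792
114k - 132k = 792 - 1026
-18k = -234
k = -234/-18 = 13
A = 2×13 = 26, B = 3×13 = 39
= A = 26, B = 39

A = 26, B = 39


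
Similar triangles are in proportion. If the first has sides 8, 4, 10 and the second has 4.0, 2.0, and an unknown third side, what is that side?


Scale factor = 4.0/8 = 0.5
Missing side = 10 × 0.5
= 5.0

5.0


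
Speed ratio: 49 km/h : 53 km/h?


Ratio = 49:53
GCD = 1
Simplified = 49:53
Time ratio (same distance) = 53:49
Speed ratio = 49:53

49:53


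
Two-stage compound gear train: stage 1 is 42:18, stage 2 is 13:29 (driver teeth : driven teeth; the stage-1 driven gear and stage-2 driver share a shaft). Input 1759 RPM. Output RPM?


Stage 1: RPM_B = RPM_A × t_A/t_B = 1759 × 42/18 = 73878/18 ≈ 4104.33
B and C share a shaft → RPM_C = RPM_B
Stage 2: RPM_D = RPM_C × t_C/t_D = RPM_A × (t_A×t_C)/(t_B×t_D)
Overall ratio = (42×13)/(18×29) = 546/522
RPM_D = 1759 × 546/522 = 960414/522
≈ 1839.87 RPM

1839.87 RPM


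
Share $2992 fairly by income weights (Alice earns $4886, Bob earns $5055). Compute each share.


Total income = 4886 + 5055 = $9941
Alice: $2992 × 4886/9941 = $1470.57
Bob: $2992 × 5055/9941 = $1521.43
= Alice: $1470.57, Bob: $1521.43

Alice: $1470.57, Bob: $1521.43


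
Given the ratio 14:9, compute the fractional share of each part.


Total parts = 14 + 9 = 23
First part: 14/23 = 14/23
Second part: 9/23 = 9/23
= 14/23 and 9/23

14/23 and 9/23


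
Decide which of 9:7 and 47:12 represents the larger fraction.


9/7 = 1.2857
47/12 = 3.9167
1.2857 < 3.9167, so 9:7 is less
= 47:12

47:12


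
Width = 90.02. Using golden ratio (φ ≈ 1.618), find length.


φ = (1 + √5) / 2 ≈ 1.618
Length = width × φ = 90.02 × 1.618 = 145.65236
≈ 145.65

145.65


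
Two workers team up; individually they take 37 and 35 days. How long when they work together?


Rate of A = 1/37 per day
Rate of B = 1/35 per day
Combined rate = 1/37 + 1/35 = 72/1295 ≈ 0.0556 per day
Days = 1 / combined rate = 1295/72
≈ 17.99 days

17.99 days


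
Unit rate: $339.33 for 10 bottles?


Unit rate = total / quantity
= 339.33 / 10
= $33.93 per unit

$33.93 per unit


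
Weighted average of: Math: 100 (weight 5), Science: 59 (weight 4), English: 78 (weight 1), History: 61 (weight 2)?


Numerator = 100×5 + 59×4 + 78×1 + 61×2
= 500 + 236 + 78 + 122
= 936
Total weight = 12
Weighted avg = 936/12
= 78.00

78.00


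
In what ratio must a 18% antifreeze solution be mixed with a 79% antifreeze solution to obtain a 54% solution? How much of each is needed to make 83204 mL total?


Let x parts of 18% mix with y parts of 79%.
18x + 79y = 54(x + y)
18x + 79y = 54x + 54y
x(18 - 54) = y(54 - 79)
x/y = (79 - 54)/(54 - 18) = 25/36
Simplify: 25:36
Total parts = 61; one part = 83204/61 = 1364.00 mL
18% solution: 25×1364.00 = 34100.00 mL
79% solution: 36×1364.00 = 49104.00 mL
= ratio 25:36; 34100.00 mL and 49104.00 mL

ratio 25:36; 34100.00 mL and 49104.00 mL


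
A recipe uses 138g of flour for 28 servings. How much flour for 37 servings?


Direct proportion: y/x = constant
k = 138/28 ≈ 4.9286
y₂ = k × 37 = 138 × 37 / 28 = 5106/28
≈ 182.36

182.36


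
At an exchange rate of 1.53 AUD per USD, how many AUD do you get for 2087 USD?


Amount × rate = 2087 × 1.53
= 3193.11 AUD

3193.11 AUD


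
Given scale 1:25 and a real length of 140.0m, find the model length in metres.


Model size = real / scale
= 140.0 / 25
= 5.6000 m

5.6000 m


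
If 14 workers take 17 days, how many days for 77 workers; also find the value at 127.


Inverse proportion: x × y = constant
k = 14 × 17 = 238
At x=77: k/77 = 3.09
At x=127: k/127 = 1.87
= 3.09 and 1.87

3.09 and 1.87


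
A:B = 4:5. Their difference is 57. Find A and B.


Let A = 4k, B = 5k.
5k - 4k = 57
1k = 57 → k = 57/1 = 57
A = 4×57 = 228, B = 5×57 = 285
= A = 228, B = 285

A = 228, B = 285


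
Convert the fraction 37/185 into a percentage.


Percentage = (part / whole) × 100
= (37 / 185) × 100
= 20.00%

20.00%


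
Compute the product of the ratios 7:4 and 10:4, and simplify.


Compound ratio = (7×10) : (4×4)
= 70:16
GCD = 2
= 35:8

35:8


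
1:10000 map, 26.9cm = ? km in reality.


Real distance = map distance × scale
= 26.9cm × 10000
= 269000 cm = 2690.0 m
= 2.690 km

2.690 km


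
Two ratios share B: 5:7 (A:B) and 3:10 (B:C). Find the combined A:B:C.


Match B: multiply A:B by 3 → 15:21
Multiply B:C by 7 → 21:70
Combined: 15:21:70
GCD = 1
= 15:21:70

15:21:70


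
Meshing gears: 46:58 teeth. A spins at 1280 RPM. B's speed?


Gear ratio = 46:58 = 23:29
RPM_B = RPM_A × (teeth_A / teeth_B)
= 1280 × (46/58)
= 1015.2 RPM

1015.2 RPM


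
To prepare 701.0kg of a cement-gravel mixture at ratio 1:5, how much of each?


Total parts = 1 + 5 = 6
cement: 701.0 × 1/6 = 116.8kg
gravel: 701.0 × 5/6 = 584.2kg
= 116.8kg and 584.2kg

116.8kg and 584.2kg


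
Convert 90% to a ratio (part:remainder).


90% means 90 parts out of 100; remainder = 10
Part : remainder = 90:10
GCD = 10
= 9:1

9:1


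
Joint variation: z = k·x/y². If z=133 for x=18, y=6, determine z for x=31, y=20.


z = k·x/y²
Solve for k using the known point: k = z·y²/x = 133×36/18 = 4788/18 = 266.0000
Now evaluate at x=31, y=20:
z = k × 31 / 400 = (4788 × 31) / (18 × 400) = 148428/7200
= 20.6150

20.6150


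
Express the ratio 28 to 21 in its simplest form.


GCD(28, 21) = 7
28/7 : 21/7
= 4:3

4:3


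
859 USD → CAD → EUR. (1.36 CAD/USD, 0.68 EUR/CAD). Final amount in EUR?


Step 1: 859 USD × 1.36 = 1168.24 CAD
Step 2: 1168.24 CAD × 0.68 = 794.40 EUR
Implied rate USD→EUR = 1.36 × 0.68 = 0.9248
= 794.40 EUR

794.40 EUR


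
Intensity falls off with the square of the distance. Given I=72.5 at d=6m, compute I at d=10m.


I₁d₁² = I₂d₂²
I₂ = I₁ × (d₁/d₂)²
= 72.5 × (6/10)²
= 72.5 × 36/100
= 2610/100
= 26.1000

26.1000


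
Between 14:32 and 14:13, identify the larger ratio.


14/32 = 0.4375
14/13 = 1.0769
0.4375 < 1.0769, so 14:32 is less
= 14:13

14:13


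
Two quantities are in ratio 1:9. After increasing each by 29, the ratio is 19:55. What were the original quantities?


Let A = 1k, B = 9k.
(1k + 29) / (9k + 29) = 19/55
Cross-multiply: 55(1k + 29) = 19(9k + 29)
55k + 1595 = 171k + 551
55k - 171k = 551 - 1595
-116k = -1044
k = -1044/-116 = 9
A = 1×9 = 9, B = 9×9 = 81
= A = 9, B = 81

A = 9, B = 81


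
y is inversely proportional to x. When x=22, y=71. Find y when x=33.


Inverse proportion: x × y = constant
k = 22 × 71 = 1562
y₂ = k / 33 = 1562 / 33
= 47.33

47.33


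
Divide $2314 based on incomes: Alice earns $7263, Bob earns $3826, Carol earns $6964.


Total income = 7263 + 3826 + 6964 = $18053
Alice: $2314 × 7263/18053 = $930.96
Bob: $2314 × 3826/18053 = $490.41
Carol: $2314 × 6964/18053 = $892.63
= Alice: $930.96, Bob: $490.41, Carol: $892.63

Alice: $930.96, Bob: $490.41, Carol: $892.63


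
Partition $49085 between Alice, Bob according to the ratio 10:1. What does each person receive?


Total parts = 10 + 1 = 11
Alice: 49085 × 10/11 = 44622.73
Bob: 49085 × 1/11 = 4462.27
= Alice: $44622.73, Bob: $4462.27

Alice: $44622.73, Bob: $4462.27


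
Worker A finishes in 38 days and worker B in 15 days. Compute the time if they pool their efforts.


Rate of A = 1/38 per day
Rate of B = 1/15 per day
Combined rate = 1/38 + 1/15 = 53/570 ≈ 0.0930 per day
Days = 1 / combined rate = 570/53
≈ 10.75 days

10.75 days


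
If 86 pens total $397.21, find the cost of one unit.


Unit rate = total / quantity
= 397.21 / 86
= $4.62 per unit

$4.62 per unit


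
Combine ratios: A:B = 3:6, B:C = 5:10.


Match B: multiply A:B by 5 → 15:30
Multiply B:C by 6 → 30:60
Combined: 15:30:60
GCD = 15
= 1:2:4

1:2:4


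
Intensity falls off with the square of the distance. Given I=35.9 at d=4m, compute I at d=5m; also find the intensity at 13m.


I₁d₁² = I₂d₂²
I at 5m = 35.9 × (4/5)² = 35.9 × 16/25 = 574.4/25 = 22.9760
I at 13m = 35.9 × (4/13)² = 35.9 × 16/169 = 574.4/169 ≈ 3.3988
= 22.9760 and 3.3988

22.9760 and 3.3988


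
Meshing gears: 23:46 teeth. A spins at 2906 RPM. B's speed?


Gear ratio = 23:46 = 1:2
RPM_B = RPM_A × (teeth_A / teeth_B)
= 2906 × (23/46)
= 1453.0 RPM

1453.0 RPM


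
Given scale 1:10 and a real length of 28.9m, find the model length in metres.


Model size = real / scale
= 28.9 / 10
= 2.8900 m

2.8900 m


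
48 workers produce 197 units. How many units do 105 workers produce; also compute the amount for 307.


Direct proportion: y/x = constant
k = 197/48 ≈ 4.1042
y at x=105: k × 105 = 197 × 105 / 48 = 20685/48 ≈ 430.94
y at x=307: k × 307 = 197 × 307 / 48 = 60479/48 ≈ 1259.98
= 430.94 and 1259.98

430.94 and 1259.98


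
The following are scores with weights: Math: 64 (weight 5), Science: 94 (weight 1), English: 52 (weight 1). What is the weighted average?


Numerator = 64×5 + 94×1 + 52×1
= 320 + 94 + 52
= 466
Total weight = 7
Weighted avg = 466/7
= 66.57

66.57


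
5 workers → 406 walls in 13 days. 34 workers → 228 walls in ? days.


Days ∝ work / workers, so d₂ = d₁ × (m₁/m₂) × (w₂/w₁)
Workers factor (inverse): 5/34 ≈ 0.1471
Work factor (direct): 228/406 ≈ 0.5616
d₂ = 13 × 5/34 × 228/406 = (13 × 5 × 228) / (34 × 406) = 14820/13804
≈ 1.07 days

1.07 days


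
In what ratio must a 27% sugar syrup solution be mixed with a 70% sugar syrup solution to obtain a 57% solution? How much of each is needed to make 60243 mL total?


Let x parts of 27% mix with y parts of 70%.
27x + 70y = 57(x + y)
27x + 70y = 57x + 57y
x(27 - 57) = y(57 - 70)
x/y = (70 - 57)/(57 - 27) = 13/30
Simplify: 13:30
Total parts = 43; one part = 60243/43 = 1401.00 mL
27% solution: 13×1401.00 = 18213.00 mL
70% solution: 30×1401.00 = 42030.00 mL
= ratio 13:30; 18213.00 mL and 42030.00 mL

ratio 13:30; 18213.00 mL and 42030.00 mL


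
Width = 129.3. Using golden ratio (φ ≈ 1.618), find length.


φ = (1 + √5) / 2 ≈ 1.618
Length = width × φ = 129.3 × 1.618 = 209.2074
≈ 209.21

209.21


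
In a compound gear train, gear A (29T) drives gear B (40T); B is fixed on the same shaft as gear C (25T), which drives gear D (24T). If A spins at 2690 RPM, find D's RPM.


Stage 1: RPM_B = RPM_A × t_A/t_B = 2690 × 29/40 = 78010/40 = 1950.25
B and C share a shaft → RPM_C = RPM_B
Stage 2: RPM_D = RPM_C × t_C/t_D = RPM_A × (t_A×t_C)/(t_B×t_D)
Overall ratio = (29×25)/(40×24) = 725/960
RPM_D = 2690 × 725/960 = 1950250/960
≈ 2031.51 RPM

2031.51 RPM


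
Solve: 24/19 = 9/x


Cross multiply: 24 × x = 19 × 9
24x = 171
x = 171 / 24
= 7.13

7.13


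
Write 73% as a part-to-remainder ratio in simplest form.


73% means 73 parts out of 100; remainder = 27
Part : remainder = 73:27
GCD = 1
= 73:27

73:27


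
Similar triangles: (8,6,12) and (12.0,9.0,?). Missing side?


Scale factor = 12.0/8 = 1.5
Missing side = 12 × 1.5
= 18.0

18.0


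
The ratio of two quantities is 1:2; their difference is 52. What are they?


Let A = 1k, B = 2k.
2k - 1k = 52
1k = 52 → k = 52/1 = 52
A = 1×52 = 52, B = 2×52 = 104
= A = 52, B = 104

A = 52, B = 104


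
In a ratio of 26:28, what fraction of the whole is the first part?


Total parts = 26 + 28 = 54
First part: 26/54 = 13/27
= 13/27

13/27


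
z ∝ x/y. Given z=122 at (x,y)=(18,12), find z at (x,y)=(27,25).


z = k·x/y
Solve for k using the known point: k = z·y/x = 122×12/18 = 1464/18 ≈ 81.3333
Now evaluate at x=27, y=25:
z = k × 27 / 25 = (1464 × 27) / (18 × 25) = 39528/450
= 87.8400

87.8400


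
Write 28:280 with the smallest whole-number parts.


GCD(28, 280) = 28
28/28 : 280/28
= 1:10

1:10


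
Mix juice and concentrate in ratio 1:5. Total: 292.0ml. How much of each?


Total parts = 1 + 5 = 6
juice: 292.0 × 1/6 = 48.7ml
concentrate: 292.0 × 5/6 = 243.3ml
= 48.7ml and 243.3ml

48.7ml and 243.3ml


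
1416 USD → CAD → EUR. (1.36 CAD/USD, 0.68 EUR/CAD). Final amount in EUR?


Step 1: 1416 USD × 1.36 = 1925.76 CAD
Step 2: 1925.76 CAD × 0.68 = 1309.52 EUR
Implied rate USD→EUR = 1.36 × 0.68 = 0.9248
= 1309.52 EUR

1309.52 EUR


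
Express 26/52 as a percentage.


Percentage = (part / whole) × 100
= (26 / 52) × 100
= 50.00%

50.00%


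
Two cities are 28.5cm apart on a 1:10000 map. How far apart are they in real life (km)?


Real distance = map distance × scale
= 28.5cm × 10000
= 285000 cm = 2850.0 m
= 2.850 km

2.850 km


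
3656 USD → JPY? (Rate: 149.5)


Amount × rate = 3656 × 149.5
= 546572.00 JPY

546572.00 JPY


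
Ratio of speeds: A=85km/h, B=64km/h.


Ratio = 85:64
GCD = 1
Simplified = 85:64
Time ratio (same distance) = 64:85
Speed ratio = 85:64

85:64


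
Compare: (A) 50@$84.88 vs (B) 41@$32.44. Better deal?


Deal A: $84.88/50 = $1.6976/unit
Deal B: $32.44/41 = $0.7912/unit
B is cheaper per unit
= Deal B

Deal B


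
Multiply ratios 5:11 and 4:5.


Compound ratio = (5×4) : (11×5)
= 20:55
GCD = 5
= 4:11

4:11


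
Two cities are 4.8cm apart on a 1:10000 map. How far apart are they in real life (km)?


Real distance = map distance × scale
= 4.8cm × 10000
= 48000 cm = 480.0 m
= 0.480 km

0.480 km


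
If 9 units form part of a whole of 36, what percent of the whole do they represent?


Percentage = (part / whole) × 100
= (9 / 36) × 100
= 25.00%

25.00%


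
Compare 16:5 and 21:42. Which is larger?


16/5 = 3.2000
21/42 = 0.5000
3.2000 > 0.5000, so 16:5 is greater
= 16:5

16:5


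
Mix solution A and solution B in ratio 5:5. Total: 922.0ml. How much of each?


Total parts = 5 + 5 = 10
solution A: 922.0 × 5/10 = 461.0ml
solution B: 922.0 × 5/10 = 461.0ml
= 461.0ml and 461.0ml

461.0ml and 461.0ml


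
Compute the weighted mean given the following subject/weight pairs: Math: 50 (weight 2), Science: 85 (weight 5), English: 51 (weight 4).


Numerator = 50×2 + 85×5 + 51×4
= 100 + 425 + 204
= 729
Total weight = 11
Weighted avg = 729/11
= 66.27

66.27


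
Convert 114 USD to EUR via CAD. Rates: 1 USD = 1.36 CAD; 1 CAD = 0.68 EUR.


Step 1: 114 USD × 1.36 = 155.04 CAD
Step 2: 155.04 CAD × 0.68 = 105.43 EUR
Implied rate USD→EUR = 1.36 × 0.68 = 0.9248
= 105.43 EUR

105.43 EUR


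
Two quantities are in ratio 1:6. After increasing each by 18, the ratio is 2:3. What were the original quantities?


Let A = 1k, B = 6k.
(1k + 18) / (6k + 18) = 2/3
Cross-multiply: 3(1k + 18) = 2(6k + 18)
3k + 54 = 12k + 36
3k - 12k = 36 - 54
-9k = -18
k = -18/-9 = 2
A = 1×2 = 2, B = 6×2 = 12
= A = 2, B = 12

A = 2, B = 12


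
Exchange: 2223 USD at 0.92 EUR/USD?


Amount × rate = 2223 × 0.92
= 2045.16 EUR

2045.16 EUR


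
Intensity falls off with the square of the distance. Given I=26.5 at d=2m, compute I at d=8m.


I₁d₁² = I₂d₂²
I₂ = I₁ × (d₁/d₂)²
= 26.5 × (2/8)²
= 26.5 × 4/64
= 106/64
≈ 1.6563

1.6563


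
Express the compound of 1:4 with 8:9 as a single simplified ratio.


Compound ratio = (1×8) : (4×9)
= 8:36
GCD = 4
= 2:9

2:9


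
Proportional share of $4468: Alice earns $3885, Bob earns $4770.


Total income = 3885 + 4770 = $8655
Alice: $4468 × 3885/8655 = $2005.57
Bob: $4468 × 4770/8655 = $2462.43
= Alice: $2005.57, Bob: $2462.43

Alice: $2005.57, Bob: $2462.43


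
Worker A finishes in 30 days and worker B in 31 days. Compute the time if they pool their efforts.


Rate of A = 1/30 per day
Rate of B = 1/31 per day
Combined rate = 1/30 + 1/31 = 61/930 ≈ 0.0656 per day
Days = 1 / combined rate = 930/61
≈ 15.25 days

15.25 days


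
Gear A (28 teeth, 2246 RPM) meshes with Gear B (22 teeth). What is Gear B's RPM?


Gear ratio = 28:22 = 14:11
RPM_B = RPM_A × (teeth_A / teeth_B)
= 2246 × (28/22)
= 2858.5 RPM

2858.5 RPM


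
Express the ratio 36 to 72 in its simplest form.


GCD(36, 72) = 36
36/36 : 72/36
= 1:2

1:2


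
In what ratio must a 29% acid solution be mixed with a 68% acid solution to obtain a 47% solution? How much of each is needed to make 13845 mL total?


Let x parts of 29% mix with y parts of 68%.
29x + 68y = 47(x + y)
29x + 68y = 47x + 47y
x(29 - 47) = y(47 - 68)
x/y = (68 - 47)/(47 - 29) = 21/18
Simplify: 7:6
Total parts = 13; one part = 13845/13 = 1065.00 mL
29% solution: 7×1065.00 = 7455.00 mL
68% solution: 6×1065.00 = 6390.00 mL
= ratio 7:6; 7455.00 mL and 6390.00 mL

ratio 7:6; 7455.00 mL and 6390.00 mL


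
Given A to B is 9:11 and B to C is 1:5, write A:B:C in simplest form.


Match B: multiply A:B by 1 → 9:11
Multiply B:C by 11 → 11:55
Combined: 9:11:55
GCD = 1
= 9:11:55

9:11:55


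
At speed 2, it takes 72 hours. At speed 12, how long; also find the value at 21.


Inverse proportion: x × y = constant
k = 2 × 72 = 144
At x=12: k/12 = 12.00
At x=21: k/21 = 6.86
= 12.00 and 6.86

12.00 and 6.86


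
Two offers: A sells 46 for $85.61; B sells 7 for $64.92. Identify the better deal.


Deal A: $85.61/46 = $1.8611/unit
Deal B: $64.92/7 = $9.2743/unit
A is cheaper per unit
= Deal A

Deal A


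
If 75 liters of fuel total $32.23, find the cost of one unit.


Unit rate = total / quantity
= 32.23 / 75
= $0.43 per unit

$0.43 per unit


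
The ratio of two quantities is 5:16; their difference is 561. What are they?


Let A = 5k, B = 16k.
16k - 5k = 561
11k = 561 → k = 561/11 = 51
A = 5×51 = 255, B = 16×51 = 816
= A = 255, B = 816

A = 255, B = 816


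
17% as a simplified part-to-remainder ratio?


17% means 17 parts out of 100; remainder = 83
Part : remainder = 17:83
GCD = 1
= 17:83

17:83


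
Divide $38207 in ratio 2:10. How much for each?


Total parts = 2 + 10 = 12
Part 1: 38207 × 2/12 = 6367.83
Part 2: 38207 × 10/12 = 31839.17
= Part 1: $6367.83, Part 2: $31839.17

Part 1: $6367.83, Part 2: $31839.17


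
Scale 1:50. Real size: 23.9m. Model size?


Model size = real / scale
= 23.9 / 50
= 0.4780 m

0.4780 m


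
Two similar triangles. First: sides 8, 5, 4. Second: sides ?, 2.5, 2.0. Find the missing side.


Scale factor = 2.5/5 = 0.5
Missing side = 8 × 0.5
= 4.0

4.0


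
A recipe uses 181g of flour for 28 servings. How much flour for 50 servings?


Direct proportion: y/x = constant
k = 181/28 ≈ 6.4643
y₂ = k × 50 = 181 × 50 / 28 = 9050/28
≈ 323.21

323.21
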